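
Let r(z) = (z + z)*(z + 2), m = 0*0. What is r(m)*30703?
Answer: 0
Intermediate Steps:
m = 0
r(z) = 2*z*(2 + z) (r(z) = (2*z)*(2 + z) = 2*z*(2 + z))
r(m)*30703 = (2*0*(2 + 0))*30703 = (2*0*2)*30703 = 0*30703 = 0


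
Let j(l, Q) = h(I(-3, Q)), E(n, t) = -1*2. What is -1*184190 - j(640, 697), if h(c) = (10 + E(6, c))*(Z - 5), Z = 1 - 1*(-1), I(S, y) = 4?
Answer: -184166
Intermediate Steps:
E(n, t) = -2
Z = 2 (Z = 1 + 1 = 2)
h(c) = -24 (h(c) = (10 - 2)*(2 - 5) = 8*(-3) = -24)
j(l, Q) = -24
-1*184190 - j(640, 697) = -1*184190 - 1*(-24) = -184190 + 24 = -184166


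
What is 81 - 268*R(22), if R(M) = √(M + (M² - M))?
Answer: -5815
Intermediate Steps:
R(M) = √(M²)
81 - 268*R(22) = 81 - 268*√(22²) = 81 - 268*√484 = 81 - 268*22 = 81 - 5896 = -5815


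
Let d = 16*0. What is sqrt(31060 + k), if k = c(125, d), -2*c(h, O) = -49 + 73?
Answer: 2*sqrt(7762) ≈ 176.20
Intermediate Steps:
d = 0
c(h, O) = -12 (c(h, O) = -(-49 + 73)/2 = -1/2*24 = -12)
k = -12
sqrt(31060 + k) = sqrt(31060 - 12) = sqrt(31048) = 2*sqrt(7762)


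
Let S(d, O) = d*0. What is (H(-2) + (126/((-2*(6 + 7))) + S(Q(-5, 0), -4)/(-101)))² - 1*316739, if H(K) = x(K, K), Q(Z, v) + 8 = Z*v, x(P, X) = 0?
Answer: -53524922/169 ≈ -3.1672e+5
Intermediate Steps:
Q(Z, v) = -8 + Z*v
H(K) = 0
S(d, O) = 0
(H(-2) + (126/((-2*(6 + 7))) + S(Q(-5, 0), -4)/(-101)))² - 1*316739 = (0 + (126/((-2*(6 + 7))) + 0/(-101)))² - 1*316739 = (0 + (126/((-2*13)) + 0*(-1/101)))² - 316739 = (0 + (126/(-26) + 0))² - 316739 = (0 + (126*(-1/26) + 0))² - 316739 = (0 + (-63/13 + 0))² - 316739 = (0 - 63/13)² - 316739 = (-63/13)² - 316739 = 3969/169 - 316739 = -53524922/169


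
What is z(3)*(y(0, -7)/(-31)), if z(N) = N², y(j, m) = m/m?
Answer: -9/31 ≈ -0.29032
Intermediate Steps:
y(j, m) = 1
z(3)*(y(0, -7)/(-31)) = 3²*(1/(-31)) = 9*(1*(-1/31)) = 9*(-1/31) = -9/31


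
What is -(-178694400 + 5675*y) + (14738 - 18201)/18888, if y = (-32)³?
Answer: 6887562082937/18888 ≈ 3.6465e+8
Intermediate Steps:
y = -32768
-(-178694400 + 5675*y) + (14738 - 18201)/18888 = -5675/(1/(-32768 - 31488)) + (14738 - 18201)/18888 = -5675/(1/(-64256)) - 3463*1/18888 = -5675/(-1/64256) - 3463/18888 = -5675*(-64256) - 3463/18888 = 364652800 - 3463/18888 = 6887562082937/18888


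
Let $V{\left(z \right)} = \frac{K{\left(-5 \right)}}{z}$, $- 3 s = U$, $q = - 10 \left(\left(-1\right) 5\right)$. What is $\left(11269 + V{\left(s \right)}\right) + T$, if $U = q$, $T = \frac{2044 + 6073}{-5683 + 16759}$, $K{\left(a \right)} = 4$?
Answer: $\frac{3120522569}{276900} \approx 11270.0$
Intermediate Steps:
$q = 50$ ($q = \left(-10\right) \left(-5\right) = 50$)
$T = \frac{8117}{11076} \approx 0.73285$
$U = 50$
$s = - \frac{50}{3}$ ($s = \left(- \frac{1}{3}\right) 50 = - \frac{50}{3} \approx -16.667$)
$V{\left(z \right)} = \frac{4}{z}$
$\left(11269 + V{\left(s \right)}\right) + T = \left(11269 + \frac{4}{- \frac{50}{3}}\right) + \frac{8117}{11076} = \left(11269 + 4 \left(- \frac{3}{50}\right)\right) + \frac{8117}{11076} = \left(11269 - \frac{6}{25}\right) + \frac{8117}{11076} = \frac{281719}{25} + \frac{8117}{11076} = \frac{3120522569}{276900}$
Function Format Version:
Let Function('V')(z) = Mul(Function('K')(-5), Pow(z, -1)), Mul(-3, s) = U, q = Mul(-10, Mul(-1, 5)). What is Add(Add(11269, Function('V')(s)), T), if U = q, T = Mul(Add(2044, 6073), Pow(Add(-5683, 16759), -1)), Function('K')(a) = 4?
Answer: Rational(3120522569, 276900) ≈ 11270.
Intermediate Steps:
q = 50 (q = Mul(-10, -5) = 50)
T = Rational(8117, 11076) (T = Mul(8117, Pow(11076, -1)) = Mul(8117, Rational(1, 11076)) = Rational(8117, 11076) ≈ 0.73285)
U = 50
s = Rational(-50, 3) (s = Mul(Rational(-1, 3), 50) = Rational(-50, 3) ≈ -16.667)
Function('V')(z) = Mul(4, Pow(z, -1))
Add(Add(11269, Function('V')(s)), T) = Add(Add(11269, Mul(4, Pow(Rational(-50, 3), -1))), Rational(8117, 11076)) = Add(Add(11269, Mul(4, Rational(-3, 50))), Rational(8117, 11076)) = Add(Add(11269, Rational(-6, 25)), Rational(8117, 11076)) = Add(Rational(281719, 25), Rational(8117, 11076)) = Rational(3120522569, 276900)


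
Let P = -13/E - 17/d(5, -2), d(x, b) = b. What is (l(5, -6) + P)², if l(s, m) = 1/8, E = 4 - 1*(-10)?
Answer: 185761/3136 ≈ 59.235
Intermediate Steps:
E = 14 (E = 4 + 10 = 14)
l(s, m) = ⅛ (l(s, m) = 1*(⅛) = ⅛)
P = 53/7 (P = -13/14 - 17/(-2) = -13*1/14 - 17*(-½) = -13/14 + 17/2 = 53/7 ≈ 7.5714)
(l(5, -6) + P)² = (⅛ + 53/7)² = (431/56)² = 185761/3136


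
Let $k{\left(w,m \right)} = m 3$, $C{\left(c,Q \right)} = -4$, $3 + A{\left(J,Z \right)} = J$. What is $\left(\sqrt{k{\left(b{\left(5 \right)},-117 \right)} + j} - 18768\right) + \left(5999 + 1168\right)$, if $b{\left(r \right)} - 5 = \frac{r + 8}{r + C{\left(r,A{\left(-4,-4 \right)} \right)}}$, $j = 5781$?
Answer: $-11601 + \sqrt{5430} \approx -11527.0$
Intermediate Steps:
$A{\left(J,Z \right)} = -3 + J$
$b{\left(r \right)} = 5 + \frac{8 + r}{-4 + r}$ ($b{\left(r \right)} = 5 + \frac{r + 8}{r - 4} = 5 + \frac{8 + r}{-4 + r}$)
$k{\left(w,m \right)} = 3 m$
$\left(\sqrt{k{\left(b{\left(5 \right)},-117 \right)} + j} - 18768\right) + \left(5999 + 1168\right) = \left(\sqrt{3 \left(-117\right) + 5781} - 18768\right) + \left(5999 + 1168\right) = \left(\sqrt{-351 + 5781} - 18768\right) + 7167 = \left(\sqrt{5430} - 18768\right) + 7167 = \left(-18768 + \sqrt{5430}\right) + 7167 = -11601 + \sqrt{5430}$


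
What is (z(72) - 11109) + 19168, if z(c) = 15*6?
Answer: 8149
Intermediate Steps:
z(c) = 90
(z(72) - 11109) + 19168 = (90 - 11109) + 19168 = -11019 + 19168 = 8149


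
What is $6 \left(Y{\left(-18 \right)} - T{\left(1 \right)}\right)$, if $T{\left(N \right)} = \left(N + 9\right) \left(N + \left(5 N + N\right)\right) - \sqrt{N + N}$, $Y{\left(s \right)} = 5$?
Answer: $-390 + 6 \sqrt{2} \approx -381.51$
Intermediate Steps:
$T{\left(N \right)} = - \sqrt{2} \sqrt{N} + 7 N \left(9 + N\right)$ ($T{\left(N \right)} = \left(9 + N\right) \left(N + 6 N\right) - \sqrt{2 N} = \left(9 + N\right) 7 N - \sqrt{2} \sqrt{N} = 7 N \left(9 + N\right) - \sqrt{2} \sqrt{N} = - \sqrt{2} \sqrt{N} + 7 N \left(9 + N\right)$)
$6 \left(Y{\left(-18 \right)} - T{\left(1 \right)}\right) = 6 \left(5 - \left(7 \cdot 1^{2} + 63 \cdot 1 - \sqrt{2} \sqrt{1}\right)\right) = 6 \left(5 - \left(7 \cdot 1 + 63 - \sqrt{2} \cdot 1\right)\right) = 6 \left(5 - \left(7 + 63 - \sqrt{2}\right)\right) = 6 \left(5 - \left(70 - \sqrt{2}\right)\right) = 6 \left(-65 + \sqrt{2}\right) = -390 + 6 \sqrt{2}$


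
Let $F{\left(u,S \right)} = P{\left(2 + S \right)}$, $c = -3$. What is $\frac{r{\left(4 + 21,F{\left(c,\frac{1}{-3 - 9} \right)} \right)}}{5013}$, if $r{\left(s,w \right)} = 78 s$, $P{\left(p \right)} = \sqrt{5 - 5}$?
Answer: $\frac{650}{1671} \approx 0.38899$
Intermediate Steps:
$P{\left(p \right)} = 0$ ($P{\left(p \right)} = \sqrt{0} = 0$)
$F{\left(u,S \right)} = 0$
$\frac{r{\left(4 + 21,F{\left(c,\frac{1}{-3 - 9} \right)} \right)}}{5013} = \frac{78 \left(4 + 21\right)}{5013} = 78 \cdot 25 \cdot \frac{1}{5013} = 1950 \cdot \frac{1}{5013} = \frac{650}{1671}$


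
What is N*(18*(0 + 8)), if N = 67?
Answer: 9648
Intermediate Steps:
N*(18*(0 + 8)) = 67*(18*(0 + 8)) = 67*(18*8) = 67*144 = 9648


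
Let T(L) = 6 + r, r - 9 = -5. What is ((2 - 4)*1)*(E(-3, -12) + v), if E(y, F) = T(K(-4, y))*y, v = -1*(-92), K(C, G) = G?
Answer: -124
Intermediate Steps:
r = 4 (r = 9 - 5 = 4)
T(L) = 10 (T(L) = 6 + 4 = 10)
v = 92
E(y, F) = 10*y
((2 - 4)*1)*(E(-3, -12) + v) = ((2 - 4)*1)*(10*(-3) + 92) = (-2*1)*(-30 + 92) = -2*62 = -124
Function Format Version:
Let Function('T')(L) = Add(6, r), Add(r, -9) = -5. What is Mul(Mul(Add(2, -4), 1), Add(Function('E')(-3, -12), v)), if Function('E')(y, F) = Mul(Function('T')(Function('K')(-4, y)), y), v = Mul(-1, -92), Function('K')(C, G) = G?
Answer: -124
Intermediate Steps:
r = 4 (r = Add(9, -5) = 4)
Function('T')(L) = 10 (Function('T')(L) = Add(6, 4) = 10)
v = 92
Function('E')(y, F) = Mul(10, y)
Mul(Mul(Add(2, -4), 1), Add(Function('E')(-3, -12), v)) = Mul(Mul(Add(2, -4), 1), Add(Mul(10, -3), 92)) = Mul(Mul(-2, 1), Add(-30, 92)) = Mul(-2, 62) = -124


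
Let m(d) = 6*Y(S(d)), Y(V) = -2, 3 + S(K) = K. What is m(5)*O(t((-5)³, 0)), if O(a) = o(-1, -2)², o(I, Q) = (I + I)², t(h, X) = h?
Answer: -192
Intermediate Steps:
o(I, Q) = 4*I² (o(I, Q) = (2*I)² = 4*I²)
S(K) = -3 + K
m(d) = -12 (m(d) = 6*(-2) = -12)
O(a) = 16 (O(a) = (4*(-1)²)² = (4*1)² = 4² = 16)
m(5)*O(t((-5)³, 0)) = -12*16 = -192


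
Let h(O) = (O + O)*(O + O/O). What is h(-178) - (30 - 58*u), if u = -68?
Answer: 59038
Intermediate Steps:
h(O) = 2*O*(1 + O) (h(O) = (2*O)*(O + 1) = (2*O)*(1 + O) = 2*O*(1 + O))
h(-178) - (30 - 58*u) = 2*(-178)*(1 - 178) - (30 - 58*(-68)) = 2*(-178)*(-177) - (30 + 3944) = 63012 - 1*3974 = 63012 - 3974 = 59038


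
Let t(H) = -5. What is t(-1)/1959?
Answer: -5/1959 ≈ -0.0025523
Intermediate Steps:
t(-1)/1959 = -5/1959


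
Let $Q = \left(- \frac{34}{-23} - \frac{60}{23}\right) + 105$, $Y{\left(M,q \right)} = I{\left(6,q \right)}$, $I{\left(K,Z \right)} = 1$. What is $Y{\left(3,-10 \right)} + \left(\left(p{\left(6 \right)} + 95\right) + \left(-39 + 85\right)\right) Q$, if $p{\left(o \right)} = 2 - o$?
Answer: $\frac{327316}{23} \approx 14231.0$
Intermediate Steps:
$Y{\left(M,q \right)} = 1$
$Q = \frac{2389}{23}$ ($Q = \left(\left(-34\right) \left(- \frac{1}{23}\right) - \frac{60}{23}\right) + 105 = \left(\frac{34}{23} - \frac{60}{23}\right) + 105 = - \frac{26}{23} + 105 = \frac{2389}{23} \approx 103.87$)
$Y{\left(3,-10 \right)} + \left(\left(p{\left(6 \right)} + 95\right) + \left(-39 + 85\right)\right) Q = 1 + \left(\left(\left(2 - 6\right) + 95\right) + \left(-39 + 85\right)\right) \frac{2389}{23} = 1 + \left(\left(\left(2 - 6\right) + 95\right) + 46\right) \frac{2389}{23} = 1 + \left(\left(-4 + 95\right) + 46\right) \frac{2389}{23} = 1 + \left(91 + 46\right) \frac{2389}{23} = 1 + 137 \cdot \frac{2389}{23} = 1 + \frac{327293}{23} = \frac{327316}{23}$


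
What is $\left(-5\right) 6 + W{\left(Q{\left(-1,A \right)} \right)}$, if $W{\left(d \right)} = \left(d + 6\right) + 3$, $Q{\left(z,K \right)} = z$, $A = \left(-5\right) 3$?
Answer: $-22$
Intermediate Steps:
$A = -15$
$W{\left(d \right)} = 9 + d$ ($W{\left(d \right)} = \left(6 + d\right) + 3 = 9 + d$)
$\left(-5\right) 6 + W{\left(Q{\left(-1,A \right)} \right)} = \left(-5\right) 6 + \left(9 - 1\right) = -30 + 8 = -22$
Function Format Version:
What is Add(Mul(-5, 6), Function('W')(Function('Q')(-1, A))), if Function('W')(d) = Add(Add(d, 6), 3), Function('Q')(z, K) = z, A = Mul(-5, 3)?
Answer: -22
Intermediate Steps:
A = -15
Function('W')(d) = Add(9, d) (Function('W')(d) = Add(Add(6, d), 3) = Add(9, d))
Add(Mul(-5, 6), Function('W')(Function('Q')(-1, A))) = Add(Mul(-5, 6), Add(9, -1)) = Add(-30, 8) = -22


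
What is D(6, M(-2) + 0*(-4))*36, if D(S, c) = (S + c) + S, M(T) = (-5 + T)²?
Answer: 2196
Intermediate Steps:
D(S, c) = c + 2*S
D(6, M(-2) + 0*(-4))*36 = (((-5 - 2)² + 0*(-4)) + 2*6)*36 = (((-7)² + 0) + 12)*36 = ((49 + 0) + 12)*36 = (49 + 12)*36 = 61*36 = 2196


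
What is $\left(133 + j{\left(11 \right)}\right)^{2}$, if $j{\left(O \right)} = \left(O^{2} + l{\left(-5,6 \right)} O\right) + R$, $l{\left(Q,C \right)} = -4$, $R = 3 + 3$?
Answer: $46656$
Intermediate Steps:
$R = 6$
$j{\left(O \right)} = 6 + O^{2} - 4 O$ ($j{\left(O \right)} = \left(O^{2} - 4 O\right) + 6 = 6 + O^{2} - 4 O$)
$\left(133 + j{\left(11 \right)}\right)^{2} = \left(133 + \left(6 + 11^{2} - 44\right)\right)^{2} = \left(133 + \left(6 + 121 - 44\right)\right)^{2} = \left(133 + 83\right)^{2} = 216^{2} = 46656$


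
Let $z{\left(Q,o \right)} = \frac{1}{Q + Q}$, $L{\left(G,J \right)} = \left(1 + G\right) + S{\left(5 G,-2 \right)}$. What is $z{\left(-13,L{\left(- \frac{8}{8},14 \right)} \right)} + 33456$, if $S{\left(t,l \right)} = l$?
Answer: $\frac{869855}{26} \approx 33456.0$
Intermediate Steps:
$L{\left(G,J \right)} = -1 + G$ ($L{\left(G,J \right)} = \left(1 + G\right) - 2 = -1 + G$)
$z{\left(Q,o \right)} = \frac{1}{2 Q}$
$z{\left(-13,L{\left(- \frac{8}{8},14 \right)} \right)} + 33456 = \frac{1}{2 \left(-13\right)} + 33456 = \frac{1}{2} \left(- \frac{1}{13}\right) + 33456 = - \frac{1}{26} + 33456 = \frac{869855}{26}$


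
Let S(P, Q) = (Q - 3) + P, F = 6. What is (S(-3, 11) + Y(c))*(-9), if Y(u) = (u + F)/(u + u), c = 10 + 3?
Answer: -1341/26 ≈ -51.577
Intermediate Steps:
S(P, Q) = -3 + P + Q (S(P, Q) = (-3 + Q) + P = -3 + P + Q)
c = 13
Y(u) = (6 + u)/(2*u) (Y(u) = (u + 6)/(u + u) = (6 + u)/((2*u)) = (6 + u)*(1/(2*u)) = (6 + u)/(2*u))
(S(-3, 11) + Y(c))*(-9) = ((-3 - 3 + 11) + (1/2)*(6 + 13)/13)*(-9) = (5 + (1/2)*(1/13)*19)*(-9) = (5 + 19/26)*(-9) = (149/26)*(-9) = -1341/26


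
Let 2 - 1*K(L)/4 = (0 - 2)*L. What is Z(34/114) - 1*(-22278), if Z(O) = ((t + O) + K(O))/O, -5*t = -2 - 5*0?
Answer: 1896789/85 ≈ 22315.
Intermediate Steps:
t = ⅖ (t = -(-2 - 5*0)/5 = -(-2 + 0)/5 = -⅕*(-2) = ⅖ ≈ 0.40000)
K(L) = 8 + 8*L (K(L) = 8 - 4*(0 - 2)*L = 8 - (-8)*L = 8 + 8*L)
Z(O) = (42/5 + 9*O)/O (Z(O) = ((⅖ + O) + (8 + 8*O))/O = (42/5 + 9*O)/O)
Z(34/114) - 1*(-22278) = (9 + 42/(5*((34/114)))) - 1*(-22278) = (9 + 42/(5*((34*(1/114))))) + 22278 = (9 + 42/(5*(17/57))) + 22278 = (9 + (42/5)*(57/17)) + 22278 = (9 + 2394/85) + 22278 = 3159/85 + 22278 = 1896789/85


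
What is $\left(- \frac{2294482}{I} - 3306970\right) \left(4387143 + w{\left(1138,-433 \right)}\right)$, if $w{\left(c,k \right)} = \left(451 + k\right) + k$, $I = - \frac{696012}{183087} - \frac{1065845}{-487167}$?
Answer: $- \frac{132247157729551700955584}{15992412721} \approx -8.2694 \cdot 10^{12}$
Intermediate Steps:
$I = - \frac{15992412721}{9910438281}$ ($I = \left(-696012\right) \frac{1}{183087} - - \frac{1065845}{487167} = - \frac{232004}{61029} + \frac{1065845}{487167} = - \frac{15992412721}{9910438281} \approx -1.6137$)
$w{\left(c,k \right)} = 451 + 2 k$
$\left(- \frac{2294482}{I} - 3306970\right) \left(4387143 + w{\left(1138,-433 \right)}\right) = \left(- \frac{2294482}{- \frac{15992412721}{9910438281}} - 3306970\right) \left(4387143 + \left(451 + 2 \left(-433\right)\right)\right) = \left(\left(-2294482\right) \left(- \frac{9910438281}{15992412721}\right) - 3306970\right) \left(4387143 + \left(451 - 866\right)\right) = \left(\frac{22739322247865442}{15992412721} - 3306970\right) \left(4387143 - 415\right) = \left(- \frac{30147106848099928}{15992412721}\right) 4386728 = - \frac{132247157729551700955584}{15992412721}$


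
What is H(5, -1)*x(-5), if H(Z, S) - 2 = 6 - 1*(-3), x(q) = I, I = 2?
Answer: 22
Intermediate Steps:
x(q) = 2
H(Z, S) = 11 (H(Z, S) = 2 + (6 - 1*(-3)) = 2 + (6 + 3) = 2 + 9 = 11)
H(5, -1)*x(-5) = 11*2 = 22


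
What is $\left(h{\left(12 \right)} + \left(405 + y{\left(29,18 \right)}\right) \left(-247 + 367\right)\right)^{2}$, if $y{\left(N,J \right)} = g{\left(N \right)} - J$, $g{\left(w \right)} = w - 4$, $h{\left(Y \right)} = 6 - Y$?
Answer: $2443720356$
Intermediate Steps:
$g{\left(w \right)} = -4 + w$ ($g{\left(w \right)} = w - 4 = -4 + w$)
$y{\left(N,J \right)} = -4 + N - J$ ($y{\left(N,J \right)} = \left(-4 + N\right) - J = -4 + N - J$)
$\left(h{\left(12 \right)} + \left(405 + y{\left(29,18 \right)}\right) \left(-247 + 367\right)\right)^{2} = \left(\left(6 - 12\right) + \left(405 - -7\right) \left(-247 + 367\right)\right)^{2} = \left(\left(6 - 12\right) + \left(405 - -7\right) 120\right)^{2} = \left(-6 + \left(405 + 7\right) 120\right)^{2} = \left(-6 + 412 \cdot 120\right)^{2} = \left(-6 + 49440\right)^{2} = 49434^{2} = 2443720356$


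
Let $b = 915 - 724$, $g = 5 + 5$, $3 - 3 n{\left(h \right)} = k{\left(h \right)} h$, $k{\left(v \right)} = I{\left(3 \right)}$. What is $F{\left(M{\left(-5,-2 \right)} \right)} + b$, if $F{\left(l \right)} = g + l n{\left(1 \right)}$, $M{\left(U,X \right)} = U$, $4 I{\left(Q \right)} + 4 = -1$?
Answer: $\frac{2327}{12} \approx 193.92$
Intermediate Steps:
$I{\left(Q \right)} = - \frac{5}{4}$ ($I{\left(Q \right)} = -1 + \frac{1}{4} \left(-1\right) = -1 - \frac{1}{4} = - \frac{5}{4}$)
$k{\left(v \right)} = - \frac{5}{4}$
$n{\left(h \right)} = 1 + \frac{5 h}{12}$ ($n{\left(h \right)} = 1 - \frac{\left(- \frac{5}{4}\right) h}{3} = 1 + \frac{5 h}{12}$)
$g = 10$
$F{\left(l \right)} = 10 + \frac{17 l}{12}$ ($F{\left(l \right)} = 10 + l \left(1 + \frac{5}{12} \cdot 1\right) = 10 + l \left(1 + \frac{5}{12}\right) = 10 + l \frac{17}{12} = 10 + \frac{17 l}{12}$)
$b = 191$
$F{\left(M{\left(-5,-2 \right)} \right)} + b = \left(10 + \frac{17}{12} \left(-5\right)\right) + 191 = \left(10 - \frac{85}{12}\right) + 191 = \frac{35}{12} + 191 = \frac{2327}{12}$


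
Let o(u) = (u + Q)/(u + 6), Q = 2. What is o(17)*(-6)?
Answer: -114/23 ≈ -4.9565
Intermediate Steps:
o(u) = (2 + u)/(6 + u) (o(u) = (u + 2)/(u + 6) = (2 + u)/(6 + u))
o(17)*(-6) = ((2 + 17)/(6 + 17))*(-6) = (19/23)*(-6) = -114/23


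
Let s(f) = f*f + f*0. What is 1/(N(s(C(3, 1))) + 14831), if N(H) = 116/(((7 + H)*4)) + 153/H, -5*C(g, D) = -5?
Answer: 8/119901 ≈ 6.6722e-5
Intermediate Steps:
C(g, D) = 1 (C(g, D) = -⅕*(-5) = 1)
s(f) = f² (s(f) = f² + 0 = f²)
N(H) = 116/(28 + 4*H) + 153/H
1/(N(s(C(3, 1))) + 14831) = 1/(7*(153 + 26*1²)/((1²)*(7 + 1²)) + 14831) = 1/(7*(153 + 26*1)/(1*(7 + 1)) + 14831) = 1/(7*1*(153 + 26)/8 + 14831) = 1/(7*1*(⅛)*179 + 14831) = 1/(1253/8 + 14831) = 1/(119901/8) = 8/119901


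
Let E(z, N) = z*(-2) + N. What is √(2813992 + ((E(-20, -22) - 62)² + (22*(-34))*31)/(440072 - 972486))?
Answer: √199416829412466790/266207 ≈ 1677.5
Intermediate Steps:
E(z, N) = N - 2*z (E(z, N) = -2*z + N = N - 2*z)
√(2813992 + ((E(-20, -22) - 62)² + (22*(-34))*31)/(440072 - 972486)) = √(2813992 + (((-22 - 2*(-20)) - 62)² + (22*(-34))*31)/(440072 - 972486)) = √(2813992 + (((-22 + 40) - 62)² - 748*31)/(-532414)) = √(2813992 + ((18 - 62)² - 23188)*(-1/532414)) = √(2813992 + ((-44)² - 23188)*(-1/532414)) = √(2813992 + (1936 - 23188)*(-1/532414)) = √(2813992 - 21252*(-1/532414)) = √(2813992 + 10626/266207) = √(749104378970/266207) = √199416829412466790/266207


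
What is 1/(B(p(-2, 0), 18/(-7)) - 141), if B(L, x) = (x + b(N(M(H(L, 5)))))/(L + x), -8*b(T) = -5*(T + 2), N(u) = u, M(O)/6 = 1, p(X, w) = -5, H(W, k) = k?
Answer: -53/7490 ≈ -0.0070761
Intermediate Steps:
M(O) = 6 (M(O) = 6*1 = 6)
b(T) = 5/4 + 5*T/8 (b(T) = -(-5)*(T + 2)/8 = -(-5)*(2 + T)/8 = -(-10 - 5*T)/8 = 5/4 + 5*T/8)
B(L, x) = (5 + x)/(L + x) (B(L, x) = (x + (5/4 + (5/8)*6))/(L + x) = (x + (5/4 + 15/4))/(L + x) = (x + 5)/(L + x) = (5 + x)/(L + x))
1/(B(p(-2, 0), 18/(-7)) - 141) = 1/((5 + 18/(-7))/(-5 + 18/(-7)) - 141) = 1/((5 + 18*(-⅐))/(-5 + 18*(-⅐)) - 141) = 1/((5 - 18/7)/(-5 - 18/7) - 141) = 1/((17/7)/(-53/7) - 141) = 1/(-7/53*17/7 - 141) = 1/(-17/53 - 141) = 1/(-7490/53) = -53/7490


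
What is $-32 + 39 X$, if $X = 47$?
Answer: $1801$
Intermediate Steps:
$-32 + 39 X = -32 + 39 \cdot 47 = -32 + 1833 = 1801$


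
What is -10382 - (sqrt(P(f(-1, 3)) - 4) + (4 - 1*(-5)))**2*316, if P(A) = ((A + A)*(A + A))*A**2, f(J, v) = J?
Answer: -35978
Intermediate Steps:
P(A) = 4*A**4 (P(A) = ((2*A)*(2*A))*A**2 = (4*A**2)*A**2 = 4*A**4)
-10382 - (sqrt(P(f(-1, 3)) - 4) + (4 - 1*(-5)))**2*316 = -10382 - (sqrt(4*(-1)**4 - 4) + (4 - 1*(-5)))**2*316 = -10382 - (sqrt(4*1 - 4) + (4 + 5))**2*316 = -10382 - (sqrt(4 - 4) + 9)**2*316 = -10382 - (sqrt(0) + 9)**2*316 = -10382 - (0 + 9)**2*316 = -10382 - 9**2*316 = -10382 - 81*316 = -10382 - 1*25596 = -10382 - 25596 = -35978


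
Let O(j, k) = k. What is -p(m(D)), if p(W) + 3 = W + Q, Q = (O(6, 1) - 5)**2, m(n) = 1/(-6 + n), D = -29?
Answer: -454/35 ≈ -12.971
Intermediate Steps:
Q = 16 (Q = (1 - 5)**2 = (-4)**2 = 16)
p(W) = 13 + W (p(W) = -3 + (W + 16) = -3 + (16 + W) = 13 + W)
-p(m(D)) = -(13 + 1/(-6 - 29)) = -(13 + 1/(-35)) = -(13 - 1/35) = -1*454/35 = -454/35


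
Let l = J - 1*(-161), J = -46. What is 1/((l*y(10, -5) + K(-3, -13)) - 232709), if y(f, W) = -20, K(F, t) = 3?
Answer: -1/235006 ≈ -4.2552e-6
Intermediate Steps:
l = 115 (l = -46 - 1*(-161) = -46 + 161 = 115)
1/((l*y(10, -5) + K(-3, -13)) - 232709) = 1/((115*(-20) + 3) - 232709) = 1/((-2300 + 3) - 232709) = 1/(-2297 - 232709) = 1/(-235006) = -1/235006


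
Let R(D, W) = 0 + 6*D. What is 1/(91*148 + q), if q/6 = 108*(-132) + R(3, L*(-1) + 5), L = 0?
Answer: -1/71960 ≈ -1.3897e-5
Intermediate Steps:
R(D, W) = 6*D
q = -85428 (q = 6*(108*(-132) + 6*3) = 6*(-14256 + 18) = 6*(-14238) = -85428)
1/(91*148 + q) = 1/(91*148 - 85428) = 1/(13468 - 85428) = 1/(-71960) = -1/71960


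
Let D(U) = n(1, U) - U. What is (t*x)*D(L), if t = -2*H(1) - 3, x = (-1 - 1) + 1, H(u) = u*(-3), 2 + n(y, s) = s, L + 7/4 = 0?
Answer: 6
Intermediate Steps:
L = -7/4 (L = -7/4 + 0 = -7/4 ≈ -1.7500)
n(y, s) = -2 + s
H(u) = -3*u
x = -1 (x = -2 + 1 = -1)
D(U) = -2 (D(U) = (-2 + U) - U = -2)
t = 3 (t = -(-6) - 3 = -2*(-3) - 3 = 6 - 3 = 3)
(t*x)*D(L) = (3*(-1))*(-2) = -3*(-2) = 6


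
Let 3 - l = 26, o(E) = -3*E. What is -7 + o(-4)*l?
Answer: -283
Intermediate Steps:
l = -23 (l = 3 - 1*26 = 3 - 26 = -23)
-7 + o(-4)*l = -7 - 3*(-4)*(-23) = -7 + 12*(-23) = -7 - 276 = -283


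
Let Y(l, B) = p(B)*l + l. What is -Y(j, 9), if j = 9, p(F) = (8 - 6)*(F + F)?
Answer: -333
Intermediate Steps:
p(F) = 4*F (p(F) = 2*(2*F) = 4*F)
Y(l, B) = l + 4*B*l (Y(l, B) = (4*B)*l + l = 4*B*l + l = l + 4*B*l)
-Y(j, 9) = -9*(1 + 4*9) = -9*(1 + 36) = -9*37 = -1*333 = -333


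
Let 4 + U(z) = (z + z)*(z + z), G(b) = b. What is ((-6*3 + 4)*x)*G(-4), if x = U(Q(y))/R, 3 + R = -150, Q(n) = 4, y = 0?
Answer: -1120/51 ≈ -21.961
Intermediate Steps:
U(z) = -4 + 4*z² (U(z) = -4 + (z + z)*(z + z) = -4 + (2*z)*(2*z) = -4 + 4*z²)
R = -153 (R = -3 - 150 = -153)
x = -20/51 (x = (-4 + 4*4²)/(-153) = (-4 + 4*16)*(-1/153) = (-4 + 64)*(-1/153) = 60*(-1/153) = -20/51 ≈ -0.39216)
((-6*3 + 4)*x)*G(-4) = ((-6*3 + 4)*(-20/51))*(-4) = ((-18 + 4)*(-20/51))*(-4) = -14*(-20/51)*(-4) = (280/51)*(-4) = -1120/51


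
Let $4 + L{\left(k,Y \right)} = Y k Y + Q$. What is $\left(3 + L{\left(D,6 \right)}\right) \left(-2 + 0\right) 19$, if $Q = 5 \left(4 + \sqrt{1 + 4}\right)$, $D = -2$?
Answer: $2014 - 190 \sqrt{5} \approx 1589.1$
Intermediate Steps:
$Q = 20 + 5 \sqrt{5}$ ($Q = 5 \left(4 + \sqrt{5}\right) = 20 + 5 \sqrt{5} \approx 31.18$)
$L{\left(k,Y \right)} = 16 + 5 \sqrt{5} + k Y^{2}$ ($L{\left(k,Y \right)} = -4 + \left(Y k Y + \left(20 + 5 \sqrt{5}\right)\right) = -4 + \left(k Y^{2} + \left(20 + 5 \sqrt{5}\right)\right) = -4 + \left(20 + 5 \sqrt{5} + k Y^{2}\right) = 16 + 5 \sqrt{5} + k Y^{2}$)
$\left(3 + L{\left(D,6 \right)}\right) \left(-2 + 0\right) 19 = \left(3 + \left(16 + 5 \sqrt{5} - 2 \cdot 6^{2}\right)\right) \left(-2 + 0\right) 19 = \left(3 + \left(16 + 5 \sqrt{5} - 72\right)\right) \left(-2\right) 19 = \left(3 - \left(56 - 5 \sqrt{5}\right)\right) \left(-2\right) 19 = \left(-53 + 5 \sqrt{5}\right) \left(-2\right) 19 = \left(106 - 10 \sqrt{5}\right) 19 = 2014 - 190 \sqrt{5}$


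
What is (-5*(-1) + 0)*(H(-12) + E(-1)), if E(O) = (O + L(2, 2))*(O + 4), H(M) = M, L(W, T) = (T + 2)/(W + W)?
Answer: -60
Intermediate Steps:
L(W, T) = (2 + T)/(2*W) (L(W, T) = (2 + T)/((2*W)) = (2 + T)*(1/(2*W)) = (2 + T)/(2*W))
E(O) = (1 + O)*(4 + O) (E(O) = (O + (1/2)*(2 + 2)/2)*(O + 4) = (O + (1/2)*(1/2)*4)*(4 + O) = (O + 1)*(4 + O) = (1 + O)*(4 + O))
(-5*(-1) + 0)*(H(-12) + E(-1)) = (-5*(-1) + 0)*(-12 + (4 + (-1)**2 + 5*(-1))) = (5 + 0)*(-12 + (4 + 1 - 5)) = 5*(-12 + 0) = 5*(-12) = -60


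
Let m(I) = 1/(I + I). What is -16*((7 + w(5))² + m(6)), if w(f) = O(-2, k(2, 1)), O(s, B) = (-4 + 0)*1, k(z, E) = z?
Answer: -436/3 ≈ -145.33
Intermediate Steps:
O(s, B) = -4 (O(s, B) = -4*1 = -4)
w(f) = -4
m(I) = 1/(2*I)
-16*((7 + w(5))² + m(6)) = -16*((7 - 4)² + (½)/6) = -16*(3² + (½)*(⅙)) = -16*(9 + 1/12) = -16*109/12 = -436/3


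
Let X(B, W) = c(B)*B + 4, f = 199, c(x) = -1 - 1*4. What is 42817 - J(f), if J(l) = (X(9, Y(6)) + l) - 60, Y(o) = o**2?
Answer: 42719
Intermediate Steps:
c(x) = -5 (c(x) = -1 - 4 = -5)
X(B, W) = 4 - 5*B (X(B, W) = -5*B + 4 = 4 - 5*B)
J(l) = -101 + l (J(l) = ((4 - 5*9) + l) - 60 = ((4 - 45) + l) - 60 = (-41 + l) - 60 = -101 + l)
42817 - J(f) = 42817 - (-101 + 199) = 42817 - 1*98 = 42817 - 98 = 42719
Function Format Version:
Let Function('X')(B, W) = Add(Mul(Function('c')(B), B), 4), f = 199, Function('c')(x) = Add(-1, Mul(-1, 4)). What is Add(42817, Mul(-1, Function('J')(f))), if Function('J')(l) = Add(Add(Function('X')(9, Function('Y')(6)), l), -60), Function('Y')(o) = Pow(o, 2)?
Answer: 42719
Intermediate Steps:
Function('c')(x) = -5 (Function('c')(x) = Add(-1, -4) = -5)
Function('X')(B, W) = Add(4, Mul(-5, B)) (Function('X')(B, W) = Add(Mul(-5, B), 4) = Add(4, Mul(-5, B)))
Function('J')(l) = Add(-101, l) (Function('J')(l) = Add(Add(Add(4, Mul(-5, 9)), l), -60) = Add(Add(Add(4, -45), l), -60) = Add(Add(-41, l), -60) = Add(-101, l))
Add(42817, Mul(-1, Function('J')(f))) = Add(42817, Mul(-1, Add(-101, 199))) = Add(42817, Mul(-1, 98)) = Add(42817, -98) = 42719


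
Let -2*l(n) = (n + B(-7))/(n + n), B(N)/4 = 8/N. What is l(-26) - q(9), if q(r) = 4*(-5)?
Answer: 7173/364 ≈ 19.706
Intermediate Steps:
B(N) = 32/N (B(N) = 4*(8/N) = 32/N)
q(r) = -20
l(n) = -(-32/7 + n)/(4*n) (l(n) = -(n + 32/(-7))/(2*(n + n)) = -(n + 32*(-⅐))/(2*(2*n)) = -(n - 32/7)*1/(2*n)/2 = -(-32/7 + n)*1/(2*n)/2 = -(-32/7 + n)/(4*n))
l(-26) - q(9) = (1/28)*(32 - 7*(-26))/(-26) - 1*(-20) = (1/28)*(-1/26)*(32 + 182) + 20 = (1/28)*(-1/26)*214 + 20 = -107/364 + 20 = 7173/364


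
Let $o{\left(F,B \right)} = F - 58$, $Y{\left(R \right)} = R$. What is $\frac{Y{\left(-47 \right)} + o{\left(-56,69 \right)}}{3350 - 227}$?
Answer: $- \frac{161}{3123} \approx -0.051553$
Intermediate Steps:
$o{\left(F,B \right)} = -58 + F$
$\frac{Y{\left(-47 \right)} + o{\left(-56,69 \right)}}{3350 - 227} = \frac{-47 - 114}{3350 - 227} = \frac{-47 - 114}{3123} = \left(-161\right) \frac{1}{3123} = - \frac{161}{3123}$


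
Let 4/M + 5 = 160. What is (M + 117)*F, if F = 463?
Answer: 8398357/155 ≈ 54183.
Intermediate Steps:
M = 4/155 (M = 4/(-5 + 160) = 4/155 ≈ 0.025806)
(M + 117)*F = (4/155 + 117)*463 = (18139/155)*463 = 8398357/155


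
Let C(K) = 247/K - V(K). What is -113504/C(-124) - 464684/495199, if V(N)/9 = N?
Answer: -7033866398412/68405304263 ≈ -102.83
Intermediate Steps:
V(N) = 9*N
C(K) = -9*K + 247/K (C(K) = 247/K - 9*K = -9*K + 247/K)
-113504/C(-124) - 464684/495199 = -113504/(-9*(-124) + 247/(-124)) - 464684/495199 = -113504/(1116 + 247*(-1/124)) - 464684*1/495199 = -113504/(1116 - 247/124) - 464684/495199 = -113504/138137/124 - 464684/495199 = -113504*124/138137 - 464684/495199 = -14074496/138137 - 464684/495199 = -7033866398412/68405304263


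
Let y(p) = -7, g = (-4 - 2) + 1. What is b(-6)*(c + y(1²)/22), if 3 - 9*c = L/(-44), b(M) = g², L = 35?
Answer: 1025/396 ≈ 2.5884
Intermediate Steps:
g = -5 (g = -6 + 1 = -5)
b(M) = 25 (b(M) = (-5)² = 25)
c = 167/396 (c = ⅓ - 35/(9*(-44)) = ⅓ - 35*(-1)/(9*44) = ⅓ - ⅑*(-35/44) = ⅓ + 35/396 = 167/396 ≈ 0.42172)
b(-6)*(c + y(1²)/22) = 25*(167/396 - 7/22) = 25*(41/396) = 1025/396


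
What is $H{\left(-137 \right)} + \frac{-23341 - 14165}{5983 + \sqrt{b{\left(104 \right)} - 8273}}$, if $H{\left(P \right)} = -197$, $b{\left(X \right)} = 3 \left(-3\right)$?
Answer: $\frac{- 197 \sqrt{8282} + 1216157 i}{\sqrt{8282} - 5983 i} \approx -203.27 + 0.09533 i$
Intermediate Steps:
$b{\left(X \right)} = -9$
$H{\left(-137 \right)} + \frac{-23341 - 14165}{5983 + \sqrt{b{\left(104 \right)} - 8273}} = -197 + \frac{-23341 - 14165}{5983 + \sqrt{-9 - 8273}} = -197 - \frac{37506}{5983 + \sqrt{-8282}} = -197 - \frac{37506}{5983 + i \sqrt{8282}}$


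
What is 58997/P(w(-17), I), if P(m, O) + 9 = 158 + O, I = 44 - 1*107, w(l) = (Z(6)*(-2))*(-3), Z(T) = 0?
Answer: 58997/86 ≈ 686.01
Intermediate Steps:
w(l) = 0 (w(l) = (0*(-2))*(-3) = 0*(-3) = 0)
I = -63 (I = 44 - 107 = -63)
P(m, O) = 149 + O (P(m, O) = -9 + (158 + O) = 149 + O)
58997/P(w(-17), I) = 58997/(149 - 63) = 58997/86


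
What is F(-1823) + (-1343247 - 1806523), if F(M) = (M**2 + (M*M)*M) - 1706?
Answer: -6058256914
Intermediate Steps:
F(M) = -1706 + M**2 + M**3 (F(M) = (M**2 + M**2*M) - 1706 = (M**2 + M**3) - 1706 = -1706 + M**2 + M**3)
F(-1823) + (-1343247 - 1806523) = (-1706 + (-1823)**2 + (-1823)**3) + (-1343247 - 1806523) = (-1706 + 3323329 - 6058428767) - 3149770 = -6055107144 - 3149770 = -6058256914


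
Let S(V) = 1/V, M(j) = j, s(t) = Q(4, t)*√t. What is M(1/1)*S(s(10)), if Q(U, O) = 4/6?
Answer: 3*√10/20 ≈ 0.47434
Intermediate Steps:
Q(U, O) = ⅔ (Q(U, O) = 4*(⅙) = ⅔)
s(t) = 2*√t/3
M(1/1)*S(s(10)) = 1/(1*((2*√10/3))) = 1*(3*√10/20) = 3*√10/20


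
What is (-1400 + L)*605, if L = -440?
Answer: -1113200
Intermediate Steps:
(-1400 + L)*605 = (-1400 - 440)*605 = -1840*605 = -1113200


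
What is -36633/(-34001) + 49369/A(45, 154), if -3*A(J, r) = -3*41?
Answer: 1680097322/1394041 ≈ 1205.2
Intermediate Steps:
A(J, r) = 41 (A(J, r) = -(-1)*41 = -1/3*(-123) = 41)
-36633/(-34001) + 49369/A(45, 154) = -36633/(-34001) + 49369/41 = -36633*(-1/34001) + 49369*(1/41) = 36633/34001 + 49369/41 = 1680097322/1394041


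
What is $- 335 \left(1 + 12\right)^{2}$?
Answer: $-56615$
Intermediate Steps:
$- 335 \left(1 + 12\right)^{2} = - 335 \cdot 13^{2} = \left(-335\right) 169 = -56615$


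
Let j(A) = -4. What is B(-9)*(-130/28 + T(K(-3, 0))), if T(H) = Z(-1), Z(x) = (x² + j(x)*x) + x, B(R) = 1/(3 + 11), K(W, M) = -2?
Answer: -9/196 ≈ -0.045918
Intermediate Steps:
B(R) = 1/14
Z(x) = x² - 3*x (Z(x) = (x² - 4*x) + x = x² - 3*x)
T(H) = 4 (T(H) = -(-3 - 1) = -1*(-4) = 4)
B(-9)*(-130/28 + T(K(-3, 0))) = (-130/28 + 4)/14 = (-130*1/28 + 4)/14 = (-65/14 + 4)/14 = (1/14)*(-9/14) = -9/196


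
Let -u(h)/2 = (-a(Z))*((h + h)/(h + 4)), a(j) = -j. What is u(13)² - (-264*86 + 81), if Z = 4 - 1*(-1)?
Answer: 6605647/289 ≈ 22857.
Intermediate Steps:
Z = 5 (Z = 4 + 1 = 5)
u(h) = -20*h/(4 + h) (u(h) = -2*(-(-1)*5)*(h + h)/(h + 4) = -2*(-1*(-5))*(2*h)/(4 + h) = -10*2*h/(4 + h) = -20*h/(4 + h))
u(13)² - (-264*86 + 81) = (-20*13/(4 + 13))² - (-264*86 + 81) = (-20*13/17)² - (-22704 + 81) = (-20*13*1/17)² - 1*(-22623) = (-260/17)² + 22623 = 67600/289 + 22623 = 6605647/289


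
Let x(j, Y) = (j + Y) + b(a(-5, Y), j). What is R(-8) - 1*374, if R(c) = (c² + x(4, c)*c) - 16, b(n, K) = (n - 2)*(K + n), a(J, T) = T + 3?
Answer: -350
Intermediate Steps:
a(J, T) = 3 + T
b(n, K) = (-2 + n)*(K + n)
x(j, Y) = -6 + (3 + Y)² - Y - j + j*(3 + Y) (x(j, Y) = (j + Y) + ((3 + Y)² - 2*j - 2*(3 + Y) + j*(3 + Y)) = (Y + j) + ((3 + Y)² - 2*j + (-6 - 2*Y) + j*(3 + Y)) = (Y + j) + (-6 + (3 + Y)² - 2*Y - 2*j + j*(3 + Y)) = -6 + (3 + Y)² - Y - j + j*(3 + Y))
R(c) = -16 + c² + c*(2 + (3 + c)² + 3*c) (R(c) = (c² + (-6 + (3 + c)² - c - 1*4 + 4*(3 + c))*c) - 16 = (c² + (-6 + (3 + c)² - c - 4 + (12 + 4*c))*c) - 16 = (c² + (2 + (3 + c)² + 3*c)*c) - 16 = (c² + c*(2 + (3 + c)² + 3*c)) - 16 = -16 + c² + c*(2 + (3 + c)² + 3*c))
R(-8) - 1*374 = (-16 + (-8)³ + 10*(-8)² + 11*(-8)) - 1*374 = (-16 - 512 + 10*64 - 88) - 374 = (-16 - 512 + 640 - 88) - 374 = 24 - 374 = -350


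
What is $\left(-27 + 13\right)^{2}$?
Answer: $196$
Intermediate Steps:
$\left(-27 + 13\right)^{2} = \left(-14\right)^{2} = 196$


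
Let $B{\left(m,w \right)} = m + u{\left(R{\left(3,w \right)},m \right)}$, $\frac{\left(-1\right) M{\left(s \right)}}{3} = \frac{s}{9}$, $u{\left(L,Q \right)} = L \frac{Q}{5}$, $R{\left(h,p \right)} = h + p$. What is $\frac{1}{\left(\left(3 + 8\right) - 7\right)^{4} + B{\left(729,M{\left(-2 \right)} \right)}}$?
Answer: $\frac{5}{7598} \approx 0.00065807$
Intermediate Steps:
$u{\left(L,Q \right)} = \frac{L Q}{5}$ ($u{\left(L,Q \right)} = L Q \frac{1}{5} = L \frac{Q}{5} = \frac{L Q}{5}$)
$M{\left(s \right)} = - \frac{s}{3}$ ($M{\left(s \right)} = - 3 \frac{s}{9} = - \frac{s}{3}$)
$B{\left(m,w \right)} = m + \frac{m \left(3 + w\right)}{5}$ ($B{\left(m,w \right)} = m + \frac{\left(3 + w\right) m}{5} = m + \frac{m \left(3 + w\right)}{5}$)
$\frac{1}{\left(\left(3 + 8\right) - 7\right)^{4} + B{\left(729,M{\left(-2 \right)} \right)}} = \frac{1}{\left(\left(3 + 8\right) - 7\right)^{4} + \frac{1}{5} \cdot 729 \left(8 - - \frac{2}{3}\right)} = \frac{1}{\left(11 - 7\right)^{4} + \frac{1}{5} \cdot 729 \left(8 + \frac{2}{3}\right)} = \frac{1}{4^{4} + \frac{1}{5} \cdot 729 \cdot \frac{26}{3}} = \frac{1}{256 + \frac{6318}{5}} = \frac{1}{\frac{7598}{5}} = \frac{5}{7598}$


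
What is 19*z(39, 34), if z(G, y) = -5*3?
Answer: -285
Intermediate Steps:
z(G, y) = -15
19*z(39, 34) = 19*(-15) = -285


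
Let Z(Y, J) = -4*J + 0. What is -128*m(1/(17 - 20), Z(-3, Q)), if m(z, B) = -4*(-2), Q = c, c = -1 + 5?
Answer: -1024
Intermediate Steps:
c = 4
Q = 4
Z(Y, J) = -4*J
m(z, B) = 8
-128*m(1/(17 - 20), Z(-3, Q)) = -128*8 = -1024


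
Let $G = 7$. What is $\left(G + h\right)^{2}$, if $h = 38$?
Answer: $2025$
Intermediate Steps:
$\left(G + h\right)^{2} = \left(7 + 38\right)^{2} = 45^{2} = 2025$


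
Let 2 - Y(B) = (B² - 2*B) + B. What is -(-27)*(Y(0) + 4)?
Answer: 162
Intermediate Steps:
Y(B) = 2 + B - B² (Y(B) = 2 - ((B² - 2*B) + B) = 2 - (B² - B) = 2 + (B - B²) = 2 + B - B²)
-(-27)*(Y(0) + 4) = -(-27)*((2 + 0 - 1*0²) + 4) = -(-27)*((2 + 0 - 1*0) + 4) = -(-27)*((2 + 0 + 0) + 4) = -(-27)*(2 + 4) = -(-27)*6 = -1*(-162) = 162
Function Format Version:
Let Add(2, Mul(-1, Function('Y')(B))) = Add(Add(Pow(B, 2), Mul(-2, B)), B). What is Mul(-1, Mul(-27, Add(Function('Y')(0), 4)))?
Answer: 162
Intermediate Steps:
Function('Y')(B) = Add(2, B, Mul(-1, Pow(B, 2))) (Function('Y')(B) = Add(2, Mul(-1, Add(Add(Pow(B, 2), Mul(-2, B)), B))) = Add(2, Mul(-1, Add(Pow(B, 2), Mul(-1, B)))) = Add(2, Add(B, Mul(-1, Pow(B, 2)))) = Add(2, B, Mul(-1, Pow(B, 2))))
Mul(-1, Mul(-27, Add(Function('Y')(0), 4))) = Mul(-1, Mul(-27, Add(Add(2, 0, Mul(-1, Pow(0, 2))), 4))) = Mul(-1, Mul(-27, Add(Add(2, 0, Mul(-1, 0)), 4))) = Mul(-1, Mul(-27, Add(Add(2, 0, 0), 4))) = Mul(-1, Mul(-27, Add(2, 4))) = Mul(-1, Mul(-27, 6)) = Mul(-1, -162) = 162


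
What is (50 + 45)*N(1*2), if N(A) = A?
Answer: 190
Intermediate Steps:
(50 + 45)*N(1*2) = (50 + 45)*(1*2) = 95*2 = 190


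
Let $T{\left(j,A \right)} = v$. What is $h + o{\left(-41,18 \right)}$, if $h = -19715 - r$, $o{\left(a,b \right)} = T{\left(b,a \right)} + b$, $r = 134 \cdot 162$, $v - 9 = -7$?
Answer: $-41403$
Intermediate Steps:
$v = 2$ ($v = 9 - 7 = 2$)
$T{\left(j,A \right)} = 2$
$r = 21708$
$o{\left(a,b \right)} = 2 + b$
$h = -41423$ ($h = -19715 - 21708 = -41423$)
$h + o{\left(-41,18 \right)} = -41423 + \left(2 + 18\right) = -41423 + 20 = -41403$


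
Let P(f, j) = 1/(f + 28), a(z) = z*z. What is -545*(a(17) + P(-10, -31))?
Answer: -2835635/18 ≈ -1.5754e+5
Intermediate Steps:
a(z) = z**2
P(f, j) = 1/(28 + f)
-545*(a(17) + P(-10, -31)) = -545*(17**2 + 1/(28 - 10)) = -545*(289 + 1/18) = -545*5203/18 = -2835635/18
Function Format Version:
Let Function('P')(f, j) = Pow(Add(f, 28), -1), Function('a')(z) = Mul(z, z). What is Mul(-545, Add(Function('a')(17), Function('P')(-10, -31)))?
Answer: Rational(-2835635, 18) ≈ -1.5754e+5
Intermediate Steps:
Function('a')(z) = Pow(z, 2)
Function('P')(f, j) = Pow(Add(28, f), -1)
Mul(-545, Add(Function('a')(17), Function('P')(-10, -31))) = Mul(-545, Add(Pow(17, 2), Pow(Add(28, -10), -1))) = Mul(-545, Add(289, Pow(18, -1))) = Mul(-545, Add(289, Rational(1, 18))) = Mul(-545, Rational(5203, 18)) = Rational(-2835635, 18)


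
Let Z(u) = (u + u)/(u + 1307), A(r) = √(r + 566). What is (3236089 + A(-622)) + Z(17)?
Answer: 2142290935/662 + 2*I*√14 ≈ 3.2361e+6 + 7.4833*I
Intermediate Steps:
A(r) = √(566 + r)
Z(u) = 2*u/(1307 + u) (Z(u) = (2*u)/(1307 + u) = 2*u/(1307 + u))
(3236089 + A(-622)) + Z(17) = (3236089 + √(566 - 622)) + 2*17/(1307 + 17) = (3236089 + √(-56)) + 2*17/1324 = (3236089 + 2*I*√14) + 2*17*(1/1324) = (3236089 + 2*I*√14) + 17/662 = 2142290935/662 + 2*I*√14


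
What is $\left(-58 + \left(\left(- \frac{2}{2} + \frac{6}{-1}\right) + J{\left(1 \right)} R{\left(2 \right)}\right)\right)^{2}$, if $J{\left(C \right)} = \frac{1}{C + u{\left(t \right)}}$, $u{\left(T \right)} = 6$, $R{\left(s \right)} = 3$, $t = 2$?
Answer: $\frac{204304}{49} \approx 4169.5$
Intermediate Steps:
$J{\left(C \right)} = \frac{1}{6 + C}$ ($J{\left(C \right)} = \frac{1}{C + 6} = \frac{1}{6 + C}$)
$\left(-58 + \left(\left(- \frac{2}{2} + \frac{6}{-1}\right) + J{\left(1 \right)} R{\left(2 \right)}\right)\right)^{2} = \left(-58 + \left(\left(- \frac{2}{2} + \frac{6}{-1}\right) + \frac{1}{6 + 1} \cdot 3\right)\right)^{2} = \left(-58 + \left(\left(\left(-2\right) \frac{1}{2} + 6 \left(-1\right)\right) + \frac{1}{7} \cdot 3\right)\right)^{2} = \left(-58 + \left(\left(-1 - 6\right) + \frac{1}{7} \cdot 3\right)\right)^{2} = \left(-58 + \left(-7 + \frac{3}{7}\right)\right)^{2} = \left(-58 - \frac{46}{7}\right)^{2} = \left(- \frac{452}{7}\right)^{2} = \frac{204304}{49}$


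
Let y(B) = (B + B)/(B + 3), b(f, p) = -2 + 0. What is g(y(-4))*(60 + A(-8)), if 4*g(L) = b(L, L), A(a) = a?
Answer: -26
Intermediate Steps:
b(f, p) = -2
y(B) = 2*B/(3 + B) (y(B) = (2*B)/(3 + B) = 2*B/(3 + B))
g(L) = -½ (g(L) = (¼)*(-2) = -½)
g(y(-4))*(60 + A(-8)) = -(60 - 8)/2 = -½*52 = -26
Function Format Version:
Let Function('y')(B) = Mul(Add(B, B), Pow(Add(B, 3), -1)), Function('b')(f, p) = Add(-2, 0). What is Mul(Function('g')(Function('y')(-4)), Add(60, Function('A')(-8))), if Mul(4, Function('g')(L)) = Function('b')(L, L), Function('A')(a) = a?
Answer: -26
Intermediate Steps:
Function('b')(f, p) = -2
Function('y')(B) = Mul(2, B, Pow(Add(3, B), -1)) (Function('y')(B) = Mul(Mul(2, B), Pow(Add(3, B), -1)) = Mul(2, B, Pow(Add(3, B), -1)))
Function('g')(L) = Rational(-1, 2) (Function('g')(L) = Mul(Rational(1, 4), -2) = Rational(-1, 2))
Mul(Function('g')(Function('y')(-4)), Add(60, Function('A')(-8))) = Mul(Rational(-1, 2), Add(60, -8)) = Mul(Rational(-1, 2), 52) = -26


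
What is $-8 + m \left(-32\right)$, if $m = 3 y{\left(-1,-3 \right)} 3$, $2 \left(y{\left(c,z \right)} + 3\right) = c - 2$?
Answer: $1288$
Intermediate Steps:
$y{\left(c,z \right)} = -4 + \frac{c}{2}$ ($y{\left(c,z \right)} = -3 + \frac{c - 2}{2} = -3 + \frac{-2 + c}{2} = -3 + \left(-1 + \frac{c}{2}\right) = -4 + \frac{c}{2}$)
$m = - \frac{81}{2}$ ($m = 3 \left(-4 + \frac{1}{2} \left(-1\right)\right) 3 = 3 \left(-4 - \frac{1}{2}\right) 3 = 3 \left(- \frac{9}{2}\right) 3 = \left(- \frac{27}{2}\right) 3 = - \frac{81}{2} \approx -40.5$)
$-8 + m \left(-32\right) = -8 - -1296 = -8 + 1296 = 1288$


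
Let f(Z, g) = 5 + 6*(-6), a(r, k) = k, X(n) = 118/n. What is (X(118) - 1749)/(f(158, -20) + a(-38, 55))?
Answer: -437/6 ≈ -72.833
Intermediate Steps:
f(Z, g) = -31 (f(Z, g) = 5 - 36 = -31)
(X(118) - 1749)/(f(158, -20) + a(-38, 55)) = (118/118 - 1749)/(-31 + 55) = (118*(1/118) - 1749)/24 = (1 - 1749)*(1/24) = -1748*1/24 = -437/6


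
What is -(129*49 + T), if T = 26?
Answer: -6347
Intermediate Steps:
-(129*49 + T) = -(129*49 + 26) = -(6321 + 26) = -1*6347 = -6347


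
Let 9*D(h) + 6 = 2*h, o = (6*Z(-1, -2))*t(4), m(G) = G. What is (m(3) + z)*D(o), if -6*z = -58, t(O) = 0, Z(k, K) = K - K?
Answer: -76/9 ≈ -8.4444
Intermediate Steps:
Z(k, K) = 0
z = 29/3 (z = -⅙*(-58) = 29/3 ≈ 9.6667)
o = 0 (o = (6*0)*0 = 0*0 = 0)
D(h) = -⅔ + 2*h/9 (D(h) = -⅔ + (2*h)/9 = -⅔ + 2*h/9)
(m(3) + z)*D(o) = (3 + 29/3)*(-⅔ + (2/9)*0) = 38*(-⅔ + 0)/3 = (38/3)*(-⅔) = -76/9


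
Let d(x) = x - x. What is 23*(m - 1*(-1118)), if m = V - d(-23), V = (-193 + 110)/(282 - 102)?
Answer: 4626611/180 ≈ 25703.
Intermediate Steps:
V = -83/180 ≈ -0.46111
d(x) = 0
m = -83/180 (m = -83/180 - 1*0 = -83/180 + 0 = -83/180 ≈ -0.46111)
23*(m - 1*(-1118)) = 23*(-83/180 - 1*(-1118)) = 23*(-83/180 + 1118) = 23*(201157/180) = 4626611/180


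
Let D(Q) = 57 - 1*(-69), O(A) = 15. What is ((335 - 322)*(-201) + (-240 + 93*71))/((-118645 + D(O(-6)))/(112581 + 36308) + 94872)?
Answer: 558333750/14125278689 ≈ 0.039527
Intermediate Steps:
D(Q) = 126 (D(Q) = 57 + 69 = 126)
((335 - 322)*(-201) + (-240 + 93*71))/((-118645 + D(O(-6)))/(112581 + 36308) + 94872) = ((335 - 322)*(-201) + (-240 + 93*71))/((-118645 + 126)/(112581 + 36308) + 94872) = (13*(-201) + (-240 + 6603))/(-118519/148889 + 94872) = (-2613 + 6363)/(-118519*1/148889 + 94872) = 3750/(-118519/148889 + 94872) = 3750/(14125278689/148889) = 3750*(148889/14125278689) = 558333750/14125278689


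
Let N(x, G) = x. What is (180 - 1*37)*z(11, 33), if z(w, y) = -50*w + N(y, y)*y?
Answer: 77077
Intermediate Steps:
z(w, y) = y**2 - 50*w (z(w, y) = -50*w + y*y = -50*w + y**2 = y**2 - 50*w)
(180 - 1*37)*z(11, 33) = (180 - 1*37)*(33**2 - 50*11) = (180 - 37)*(1089 - 550) = 143*539 = 77077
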